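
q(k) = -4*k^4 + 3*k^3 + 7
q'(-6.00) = 3780.00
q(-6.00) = -5825.00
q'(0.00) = 0.00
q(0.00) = 7.00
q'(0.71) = -1.19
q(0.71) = 7.06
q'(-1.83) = 128.20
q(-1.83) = -56.25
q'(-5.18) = 2465.36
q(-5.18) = -3289.89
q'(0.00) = 0.00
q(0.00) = 7.00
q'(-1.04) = 27.73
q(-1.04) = -1.05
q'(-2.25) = 227.81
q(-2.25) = -129.69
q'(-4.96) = 2173.80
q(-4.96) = -2780.03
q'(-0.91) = 19.51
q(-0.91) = 2.00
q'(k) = -16*k^3 + 9*k^2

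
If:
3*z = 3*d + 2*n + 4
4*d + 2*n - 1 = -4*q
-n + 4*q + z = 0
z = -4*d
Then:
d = -14/29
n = 47/29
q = -9/116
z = 56/29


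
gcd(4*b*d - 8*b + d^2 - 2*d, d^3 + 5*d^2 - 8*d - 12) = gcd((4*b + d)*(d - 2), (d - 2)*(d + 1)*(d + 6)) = d - 2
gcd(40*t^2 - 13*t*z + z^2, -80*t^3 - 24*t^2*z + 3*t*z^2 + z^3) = -5*t + z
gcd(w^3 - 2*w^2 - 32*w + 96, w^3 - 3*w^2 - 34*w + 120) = w^2 + 2*w - 24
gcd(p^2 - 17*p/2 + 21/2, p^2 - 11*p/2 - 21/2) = p - 7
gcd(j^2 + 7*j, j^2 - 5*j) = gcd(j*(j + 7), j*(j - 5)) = j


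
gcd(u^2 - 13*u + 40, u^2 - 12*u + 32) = u - 8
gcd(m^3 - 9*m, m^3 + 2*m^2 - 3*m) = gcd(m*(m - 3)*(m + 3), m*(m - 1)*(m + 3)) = m^2 + 3*m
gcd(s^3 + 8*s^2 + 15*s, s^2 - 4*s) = s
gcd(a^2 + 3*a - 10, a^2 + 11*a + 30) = a + 5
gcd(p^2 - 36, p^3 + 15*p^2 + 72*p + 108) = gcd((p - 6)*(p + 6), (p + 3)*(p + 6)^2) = p + 6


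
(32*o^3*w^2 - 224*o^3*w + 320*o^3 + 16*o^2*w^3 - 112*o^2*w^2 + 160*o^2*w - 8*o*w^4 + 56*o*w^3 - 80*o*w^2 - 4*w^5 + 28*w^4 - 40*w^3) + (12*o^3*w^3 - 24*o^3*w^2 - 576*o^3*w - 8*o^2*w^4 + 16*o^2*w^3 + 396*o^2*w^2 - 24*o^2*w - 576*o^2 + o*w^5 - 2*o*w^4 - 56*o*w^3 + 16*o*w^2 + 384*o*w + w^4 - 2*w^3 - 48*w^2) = 12*o^3*w^3 + 8*o^3*w^2 - 800*o^3*w + 320*o^3 - 8*o^2*w^4 + 32*o^2*w^3 + 284*o^2*w^2 + 136*o^2*w - 576*o^2 + o*w^5 - 10*o*w^4 - 64*o*w^2 + 384*o*w - 4*w^5 + 29*w^4 - 42*w^3 - 48*w^2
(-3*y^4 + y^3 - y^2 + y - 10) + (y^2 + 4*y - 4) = -3*y^4 + y^3 + 5*y - 14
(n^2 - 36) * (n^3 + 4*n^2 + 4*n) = n^5 + 4*n^4 - 32*n^3 - 144*n^2 - 144*n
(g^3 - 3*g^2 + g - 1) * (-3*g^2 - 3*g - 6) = -3*g^5 + 6*g^4 + 18*g^2 - 3*g + 6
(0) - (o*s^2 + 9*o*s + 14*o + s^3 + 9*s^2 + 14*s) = -o*s^2 - 9*o*s - 14*o - s^3 - 9*s^2 - 14*s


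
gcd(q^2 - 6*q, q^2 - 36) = q - 6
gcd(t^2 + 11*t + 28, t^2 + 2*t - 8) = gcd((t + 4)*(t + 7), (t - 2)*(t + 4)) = t + 4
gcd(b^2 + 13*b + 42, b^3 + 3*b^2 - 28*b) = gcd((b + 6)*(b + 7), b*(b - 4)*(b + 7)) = b + 7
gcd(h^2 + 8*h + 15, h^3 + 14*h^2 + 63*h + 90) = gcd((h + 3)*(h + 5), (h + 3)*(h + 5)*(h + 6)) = h^2 + 8*h + 15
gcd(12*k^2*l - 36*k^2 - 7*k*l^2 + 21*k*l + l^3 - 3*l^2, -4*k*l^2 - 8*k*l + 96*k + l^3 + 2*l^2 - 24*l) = 4*k - l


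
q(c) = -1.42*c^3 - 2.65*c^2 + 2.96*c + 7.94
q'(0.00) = 2.96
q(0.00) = 7.94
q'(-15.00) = -876.04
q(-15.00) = 4159.79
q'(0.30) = 0.99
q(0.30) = 8.55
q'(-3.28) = -25.49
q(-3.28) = 19.83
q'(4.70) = -116.05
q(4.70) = -184.12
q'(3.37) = -63.28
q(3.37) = -66.53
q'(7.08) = -248.10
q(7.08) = -607.89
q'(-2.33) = -7.82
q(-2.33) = 4.62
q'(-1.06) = 3.79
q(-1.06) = 3.52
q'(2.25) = -30.53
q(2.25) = -14.99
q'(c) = -4.26*c^2 - 5.3*c + 2.96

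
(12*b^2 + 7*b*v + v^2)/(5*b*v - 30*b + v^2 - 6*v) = (12*b^2 + 7*b*v + v^2)/(5*b*v - 30*b + v^2 - 6*v)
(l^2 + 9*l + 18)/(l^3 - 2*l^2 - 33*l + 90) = (l + 3)/(l^2 - 8*l + 15)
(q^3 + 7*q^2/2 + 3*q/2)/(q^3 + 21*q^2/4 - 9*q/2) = 2*(2*q^2 + 7*q + 3)/(4*q^2 + 21*q - 18)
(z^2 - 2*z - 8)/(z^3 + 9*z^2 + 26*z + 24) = (z - 4)/(z^2 + 7*z + 12)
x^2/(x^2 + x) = x/(x + 1)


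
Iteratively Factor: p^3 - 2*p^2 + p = (p - 1)*(p^2 - p) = (p - 1)^2*(p)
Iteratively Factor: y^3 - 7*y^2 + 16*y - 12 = (y - 2)*(y^2 - 5*y + 6) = (y - 2)^2*(y - 3)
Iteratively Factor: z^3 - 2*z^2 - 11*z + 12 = (z + 3)*(z^2 - 5*z + 4) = (z - 4)*(z + 3)*(z - 1)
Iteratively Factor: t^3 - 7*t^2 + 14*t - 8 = (t - 2)*(t^2 - 5*t + 4) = (t - 4)*(t - 2)*(t - 1)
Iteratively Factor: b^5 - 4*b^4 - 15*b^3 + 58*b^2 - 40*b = (b - 1)*(b^4 - 3*b^3 - 18*b^2 + 40*b) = (b - 2)*(b - 1)*(b^3 - b^2 - 20*b) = (b - 2)*(b - 1)*(b + 4)*(b^2 - 5*b) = b*(b - 2)*(b - 1)*(b + 4)*(b - 5)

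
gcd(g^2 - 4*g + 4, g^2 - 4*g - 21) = 1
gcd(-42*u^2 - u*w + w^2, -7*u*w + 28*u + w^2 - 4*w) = 7*u - w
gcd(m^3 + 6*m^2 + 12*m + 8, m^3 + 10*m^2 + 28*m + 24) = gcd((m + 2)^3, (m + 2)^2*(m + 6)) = m^2 + 4*m + 4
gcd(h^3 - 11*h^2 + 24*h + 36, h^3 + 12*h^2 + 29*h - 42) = 1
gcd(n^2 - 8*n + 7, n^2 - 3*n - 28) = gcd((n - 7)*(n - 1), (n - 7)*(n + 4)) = n - 7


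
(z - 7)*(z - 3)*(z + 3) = z^3 - 7*z^2 - 9*z + 63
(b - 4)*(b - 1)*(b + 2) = b^3 - 3*b^2 - 6*b + 8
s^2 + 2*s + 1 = (s + 1)^2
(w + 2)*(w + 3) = w^2 + 5*w + 6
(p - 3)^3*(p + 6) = p^4 - 3*p^3 - 27*p^2 + 135*p - 162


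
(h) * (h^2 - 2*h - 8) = h^3 - 2*h^2 - 8*h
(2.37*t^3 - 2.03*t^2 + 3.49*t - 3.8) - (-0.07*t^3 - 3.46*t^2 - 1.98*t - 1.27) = 2.44*t^3 + 1.43*t^2 + 5.47*t - 2.53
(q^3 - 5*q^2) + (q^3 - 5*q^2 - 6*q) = 2*q^3 - 10*q^2 - 6*q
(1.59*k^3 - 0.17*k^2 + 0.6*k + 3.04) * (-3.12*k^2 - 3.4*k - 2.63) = -4.9608*k^5 - 4.8756*k^4 - 5.4757*k^3 - 11.0777*k^2 - 11.914*k - 7.9952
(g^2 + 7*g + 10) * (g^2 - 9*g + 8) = g^4 - 2*g^3 - 45*g^2 - 34*g + 80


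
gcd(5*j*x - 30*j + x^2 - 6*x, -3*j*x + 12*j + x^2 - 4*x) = 1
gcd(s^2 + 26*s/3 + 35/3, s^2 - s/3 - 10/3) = s + 5/3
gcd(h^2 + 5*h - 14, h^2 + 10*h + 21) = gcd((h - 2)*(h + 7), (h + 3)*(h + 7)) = h + 7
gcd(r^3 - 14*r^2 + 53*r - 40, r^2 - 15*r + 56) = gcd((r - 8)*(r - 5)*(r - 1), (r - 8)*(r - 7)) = r - 8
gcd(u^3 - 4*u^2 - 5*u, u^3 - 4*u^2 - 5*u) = u^3 - 4*u^2 - 5*u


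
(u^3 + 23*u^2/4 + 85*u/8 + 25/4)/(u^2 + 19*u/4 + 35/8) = (2*u^2 + 9*u + 10)/(2*u + 7)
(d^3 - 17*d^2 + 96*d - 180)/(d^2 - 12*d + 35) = (d^2 - 12*d + 36)/(d - 7)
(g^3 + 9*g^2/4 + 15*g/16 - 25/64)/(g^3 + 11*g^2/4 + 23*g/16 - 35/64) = (4*g + 5)/(4*g + 7)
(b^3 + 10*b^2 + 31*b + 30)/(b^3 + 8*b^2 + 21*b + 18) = (b + 5)/(b + 3)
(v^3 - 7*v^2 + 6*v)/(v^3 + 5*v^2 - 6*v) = (v - 6)/(v + 6)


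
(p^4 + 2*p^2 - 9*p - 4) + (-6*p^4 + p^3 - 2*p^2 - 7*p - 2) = -5*p^4 + p^3 - 16*p - 6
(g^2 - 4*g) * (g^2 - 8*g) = g^4 - 12*g^3 + 32*g^2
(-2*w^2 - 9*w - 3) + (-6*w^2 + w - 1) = -8*w^2 - 8*w - 4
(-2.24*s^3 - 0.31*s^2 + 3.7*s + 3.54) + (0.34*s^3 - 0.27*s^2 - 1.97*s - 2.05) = -1.9*s^3 - 0.58*s^2 + 1.73*s + 1.49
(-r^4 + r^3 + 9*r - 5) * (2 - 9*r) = 9*r^5 - 11*r^4 + 2*r^3 - 81*r^2 + 63*r - 10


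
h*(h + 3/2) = h^2 + 3*h/2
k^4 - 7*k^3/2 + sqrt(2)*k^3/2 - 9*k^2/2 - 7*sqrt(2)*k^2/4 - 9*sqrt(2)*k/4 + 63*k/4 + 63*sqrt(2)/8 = (k - 7/2)*(k - 3*sqrt(2)/2)*(k + sqrt(2)/2)*(k + 3*sqrt(2)/2)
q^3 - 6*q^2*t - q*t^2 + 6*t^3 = (q - 6*t)*(q - t)*(q + t)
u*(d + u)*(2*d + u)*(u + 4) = 2*d^2*u^2 + 8*d^2*u + 3*d*u^3 + 12*d*u^2 + u^4 + 4*u^3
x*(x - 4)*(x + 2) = x^3 - 2*x^2 - 8*x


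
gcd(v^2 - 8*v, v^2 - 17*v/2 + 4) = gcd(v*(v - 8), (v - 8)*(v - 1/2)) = v - 8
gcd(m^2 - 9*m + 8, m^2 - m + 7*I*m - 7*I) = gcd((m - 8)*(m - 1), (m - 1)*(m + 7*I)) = m - 1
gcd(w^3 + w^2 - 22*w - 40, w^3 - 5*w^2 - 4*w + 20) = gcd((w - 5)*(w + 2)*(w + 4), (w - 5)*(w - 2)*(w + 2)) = w^2 - 3*w - 10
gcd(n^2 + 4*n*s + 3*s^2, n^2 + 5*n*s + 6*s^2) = n + 3*s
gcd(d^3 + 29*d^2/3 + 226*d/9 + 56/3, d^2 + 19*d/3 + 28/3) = d + 7/3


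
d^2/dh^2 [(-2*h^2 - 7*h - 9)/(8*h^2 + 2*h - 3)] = 208*(-4*h^3 - 18*h^2 - 9*h - 3)/(512*h^6 + 384*h^5 - 480*h^4 - 280*h^3 + 180*h^2 + 54*h - 27)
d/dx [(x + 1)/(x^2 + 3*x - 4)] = (x^2 + 3*x - (x + 1)*(2*x + 3) - 4)/(x^2 + 3*x - 4)^2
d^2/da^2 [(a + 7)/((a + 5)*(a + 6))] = 2*(a^3 + 21*a^2 + 141*a + 307)/(a^6 + 33*a^5 + 453*a^4 + 3311*a^3 + 13590*a^2 + 29700*a + 27000)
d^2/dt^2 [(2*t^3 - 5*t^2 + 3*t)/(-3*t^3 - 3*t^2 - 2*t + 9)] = 2*(63*t^6 - 45*t^5 - 495*t^4 + 844*t^3 + 27*t^2 - 729*t + 351)/(27*t^9 + 81*t^8 + 135*t^7 - 108*t^6 - 396*t^5 - 531*t^4 + 413*t^3 + 621*t^2 + 486*t - 729)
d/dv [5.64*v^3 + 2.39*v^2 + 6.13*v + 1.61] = 16.92*v^2 + 4.78*v + 6.13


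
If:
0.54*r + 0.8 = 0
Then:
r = -1.48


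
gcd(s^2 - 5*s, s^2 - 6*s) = s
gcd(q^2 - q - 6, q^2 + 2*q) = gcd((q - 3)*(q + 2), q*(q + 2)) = q + 2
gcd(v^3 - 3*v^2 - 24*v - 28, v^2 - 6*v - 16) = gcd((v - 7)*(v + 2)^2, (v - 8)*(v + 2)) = v + 2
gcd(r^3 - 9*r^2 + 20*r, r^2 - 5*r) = r^2 - 5*r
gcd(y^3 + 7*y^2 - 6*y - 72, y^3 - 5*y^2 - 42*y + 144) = y^2 + 3*y - 18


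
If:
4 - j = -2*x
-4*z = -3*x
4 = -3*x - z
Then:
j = 28/15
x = -16/15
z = -4/5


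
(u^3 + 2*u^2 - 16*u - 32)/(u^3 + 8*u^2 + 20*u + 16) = (u - 4)/(u + 2)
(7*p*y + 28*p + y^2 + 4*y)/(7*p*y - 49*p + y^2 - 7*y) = (y + 4)/(y - 7)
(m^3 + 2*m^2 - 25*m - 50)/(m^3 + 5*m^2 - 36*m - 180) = (m^2 - 3*m - 10)/(m^2 - 36)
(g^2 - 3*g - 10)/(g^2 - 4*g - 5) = (g + 2)/(g + 1)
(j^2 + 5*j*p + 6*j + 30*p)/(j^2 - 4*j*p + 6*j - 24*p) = (-j - 5*p)/(-j + 4*p)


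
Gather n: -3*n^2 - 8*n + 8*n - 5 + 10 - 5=-3*n^2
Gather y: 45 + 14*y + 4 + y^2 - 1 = y^2 + 14*y + 48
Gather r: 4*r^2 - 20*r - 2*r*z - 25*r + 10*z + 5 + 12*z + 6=4*r^2 + r*(-2*z - 45) + 22*z + 11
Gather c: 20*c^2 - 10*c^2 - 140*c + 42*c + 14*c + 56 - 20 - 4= 10*c^2 - 84*c + 32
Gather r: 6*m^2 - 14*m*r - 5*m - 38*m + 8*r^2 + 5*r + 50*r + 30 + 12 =6*m^2 - 43*m + 8*r^2 + r*(55 - 14*m) + 42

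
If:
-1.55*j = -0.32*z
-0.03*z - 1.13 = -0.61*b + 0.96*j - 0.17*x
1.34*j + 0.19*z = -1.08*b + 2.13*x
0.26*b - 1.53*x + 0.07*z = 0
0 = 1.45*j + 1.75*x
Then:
No Solution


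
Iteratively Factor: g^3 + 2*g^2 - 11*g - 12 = (g + 4)*(g^2 - 2*g - 3) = (g + 1)*(g + 4)*(g - 3)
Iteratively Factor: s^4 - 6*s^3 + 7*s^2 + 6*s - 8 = (s - 1)*(s^3 - 5*s^2 + 2*s + 8) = (s - 1)*(s + 1)*(s^2 - 6*s + 8) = (s - 4)*(s - 1)*(s + 1)*(s - 2)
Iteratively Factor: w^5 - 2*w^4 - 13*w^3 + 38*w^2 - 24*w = (w + 4)*(w^4 - 6*w^3 + 11*w^2 - 6*w) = (w - 2)*(w + 4)*(w^3 - 4*w^2 + 3*w) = (w - 3)*(w - 2)*(w + 4)*(w^2 - w) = w*(w - 3)*(w - 2)*(w + 4)*(w - 1)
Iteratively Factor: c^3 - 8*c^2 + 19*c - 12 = (c - 4)*(c^2 - 4*c + 3) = (c - 4)*(c - 3)*(c - 1)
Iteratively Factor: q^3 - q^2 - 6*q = (q - 3)*(q^2 + 2*q) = (q - 3)*(q + 2)*(q)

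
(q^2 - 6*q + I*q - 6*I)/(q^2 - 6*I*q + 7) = (q - 6)/(q - 7*I)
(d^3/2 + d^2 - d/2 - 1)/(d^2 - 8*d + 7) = (d^2 + 3*d + 2)/(2*(d - 7))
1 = 1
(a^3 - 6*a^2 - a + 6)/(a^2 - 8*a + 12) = (a^2 - 1)/(a - 2)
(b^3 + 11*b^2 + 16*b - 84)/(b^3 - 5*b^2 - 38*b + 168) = (b^2 + 5*b - 14)/(b^2 - 11*b + 28)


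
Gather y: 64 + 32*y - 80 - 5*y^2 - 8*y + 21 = -5*y^2 + 24*y + 5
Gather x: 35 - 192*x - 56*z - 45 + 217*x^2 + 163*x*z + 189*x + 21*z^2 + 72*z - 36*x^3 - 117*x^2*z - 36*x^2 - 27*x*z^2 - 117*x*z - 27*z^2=-36*x^3 + x^2*(181 - 117*z) + x*(-27*z^2 + 46*z - 3) - 6*z^2 + 16*z - 10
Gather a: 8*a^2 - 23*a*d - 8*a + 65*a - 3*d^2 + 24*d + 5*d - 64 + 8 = 8*a^2 + a*(57 - 23*d) - 3*d^2 + 29*d - 56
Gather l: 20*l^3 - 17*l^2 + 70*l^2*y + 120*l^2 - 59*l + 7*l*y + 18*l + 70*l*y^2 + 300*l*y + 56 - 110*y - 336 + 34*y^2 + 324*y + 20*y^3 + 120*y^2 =20*l^3 + l^2*(70*y + 103) + l*(70*y^2 + 307*y - 41) + 20*y^3 + 154*y^2 + 214*y - 280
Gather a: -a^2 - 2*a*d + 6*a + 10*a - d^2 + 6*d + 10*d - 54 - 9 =-a^2 + a*(16 - 2*d) - d^2 + 16*d - 63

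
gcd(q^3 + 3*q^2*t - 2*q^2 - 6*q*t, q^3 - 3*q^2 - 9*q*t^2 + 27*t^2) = q + 3*t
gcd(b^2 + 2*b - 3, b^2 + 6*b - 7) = b - 1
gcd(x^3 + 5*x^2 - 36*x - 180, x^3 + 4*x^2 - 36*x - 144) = x^2 - 36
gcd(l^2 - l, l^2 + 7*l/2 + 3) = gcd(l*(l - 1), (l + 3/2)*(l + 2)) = 1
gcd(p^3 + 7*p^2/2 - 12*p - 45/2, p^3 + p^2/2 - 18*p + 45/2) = p^2 + 2*p - 15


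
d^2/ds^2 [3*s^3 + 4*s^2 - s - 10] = 18*s + 8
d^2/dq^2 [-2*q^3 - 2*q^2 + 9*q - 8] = -12*q - 4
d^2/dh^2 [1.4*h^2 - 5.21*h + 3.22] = 2.80000000000000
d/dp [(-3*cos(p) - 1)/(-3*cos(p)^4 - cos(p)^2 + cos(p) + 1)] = (27*sin(p)^4 - 57*sin(p)^2 + 11*cos(p) + 3*cos(3*p) + 32)*sin(p)/(-3*sin(p)^4 + 7*sin(p)^2 + cos(p) - 3)^2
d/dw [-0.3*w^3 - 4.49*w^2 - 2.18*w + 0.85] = -0.9*w^2 - 8.98*w - 2.18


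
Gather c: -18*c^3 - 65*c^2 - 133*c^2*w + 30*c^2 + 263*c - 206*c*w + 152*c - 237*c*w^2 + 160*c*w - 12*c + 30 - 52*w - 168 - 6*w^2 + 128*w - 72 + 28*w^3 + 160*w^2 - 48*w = -18*c^3 + c^2*(-133*w - 35) + c*(-237*w^2 - 46*w + 403) + 28*w^3 + 154*w^2 + 28*w - 210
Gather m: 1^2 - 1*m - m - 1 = -2*m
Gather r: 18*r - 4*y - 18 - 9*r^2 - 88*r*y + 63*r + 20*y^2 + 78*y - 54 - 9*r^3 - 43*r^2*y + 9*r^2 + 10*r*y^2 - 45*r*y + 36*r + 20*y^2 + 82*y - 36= -9*r^3 - 43*r^2*y + r*(10*y^2 - 133*y + 117) + 40*y^2 + 156*y - 108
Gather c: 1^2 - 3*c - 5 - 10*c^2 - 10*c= -10*c^2 - 13*c - 4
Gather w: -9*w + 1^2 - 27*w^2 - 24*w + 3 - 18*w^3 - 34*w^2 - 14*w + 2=-18*w^3 - 61*w^2 - 47*w + 6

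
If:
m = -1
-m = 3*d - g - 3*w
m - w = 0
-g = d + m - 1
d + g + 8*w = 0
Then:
No Solution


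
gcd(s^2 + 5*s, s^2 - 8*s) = s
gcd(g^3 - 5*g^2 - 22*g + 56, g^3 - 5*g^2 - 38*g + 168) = g - 7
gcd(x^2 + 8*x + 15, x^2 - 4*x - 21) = x + 3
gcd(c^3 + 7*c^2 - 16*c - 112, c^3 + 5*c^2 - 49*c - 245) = c + 7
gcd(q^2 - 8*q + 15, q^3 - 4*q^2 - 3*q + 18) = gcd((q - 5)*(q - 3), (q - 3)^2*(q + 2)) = q - 3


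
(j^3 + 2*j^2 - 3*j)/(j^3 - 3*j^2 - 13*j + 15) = j/(j - 5)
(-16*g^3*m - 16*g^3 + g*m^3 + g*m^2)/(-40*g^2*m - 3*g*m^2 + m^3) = g*(16*g^2*m + 16*g^2 - m^3 - m^2)/(m*(40*g^2 + 3*g*m - m^2))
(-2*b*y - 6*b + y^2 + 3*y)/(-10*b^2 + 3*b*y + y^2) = (y + 3)/(5*b + y)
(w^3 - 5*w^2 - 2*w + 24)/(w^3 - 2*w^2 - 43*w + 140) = (w^2 - w - 6)/(w^2 + 2*w - 35)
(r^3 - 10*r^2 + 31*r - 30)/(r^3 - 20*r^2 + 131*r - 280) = (r^2 - 5*r + 6)/(r^2 - 15*r + 56)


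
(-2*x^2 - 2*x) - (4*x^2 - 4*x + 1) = -6*x^2 + 2*x - 1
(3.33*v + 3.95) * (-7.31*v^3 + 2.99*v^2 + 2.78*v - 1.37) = -24.3423*v^4 - 18.9178*v^3 + 21.0679*v^2 + 6.4189*v - 5.4115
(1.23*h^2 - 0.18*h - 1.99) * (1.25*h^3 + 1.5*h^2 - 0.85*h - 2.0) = 1.5375*h^5 + 1.62*h^4 - 3.803*h^3 - 5.292*h^2 + 2.0515*h + 3.98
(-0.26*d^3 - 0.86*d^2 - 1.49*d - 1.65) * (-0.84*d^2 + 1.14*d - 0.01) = 0.2184*d^5 + 0.426*d^4 + 0.2738*d^3 - 0.304*d^2 - 1.8661*d + 0.0165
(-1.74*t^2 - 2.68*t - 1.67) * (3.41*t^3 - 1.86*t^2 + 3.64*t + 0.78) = -5.9334*t^5 - 5.9024*t^4 - 7.0435*t^3 - 8.0062*t^2 - 8.1692*t - 1.3026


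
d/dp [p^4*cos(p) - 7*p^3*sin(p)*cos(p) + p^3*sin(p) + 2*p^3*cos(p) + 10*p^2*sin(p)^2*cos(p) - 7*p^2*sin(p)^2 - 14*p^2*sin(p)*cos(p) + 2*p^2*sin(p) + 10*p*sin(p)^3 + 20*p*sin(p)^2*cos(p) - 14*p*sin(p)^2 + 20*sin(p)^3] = -p^4*sin(p) + 14*p^3*sin(p)^2 - 2*p^3*sin(p) + 5*p^3*cos(p) - 7*p^3 - 30*p^2*sin(p)^3 + 28*p^2*sin(p)^2 - 35*p^2*sin(p)*cos(p) + 23*p^2*sin(p) + 8*p^2*cos(p) - 14*p^2 - 60*p*sin(p)^3 + 50*p*sin(p)^2*cos(p) - 14*p*sin(p)^2 - 56*p*sin(p)*cos(p) + 44*p*sin(p) + 10*sin(p)^3 + 80*sin(p)^2*cos(p) - 14*sin(p)^2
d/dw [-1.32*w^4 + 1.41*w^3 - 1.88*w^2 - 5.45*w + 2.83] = -5.28*w^3 + 4.23*w^2 - 3.76*w - 5.45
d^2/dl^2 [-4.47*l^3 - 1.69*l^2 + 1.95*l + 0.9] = -26.82*l - 3.38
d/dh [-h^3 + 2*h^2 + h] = -3*h^2 + 4*h + 1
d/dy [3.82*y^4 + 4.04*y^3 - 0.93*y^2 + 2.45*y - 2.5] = 15.28*y^3 + 12.12*y^2 - 1.86*y + 2.45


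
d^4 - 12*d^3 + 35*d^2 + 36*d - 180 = (d - 6)*(d - 5)*(d - 3)*(d + 2)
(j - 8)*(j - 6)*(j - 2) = j^3 - 16*j^2 + 76*j - 96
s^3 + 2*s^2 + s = s*(s + 1)^2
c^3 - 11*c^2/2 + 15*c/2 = c*(c - 3)*(c - 5/2)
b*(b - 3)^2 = b^3 - 6*b^2 + 9*b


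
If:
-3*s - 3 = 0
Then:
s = -1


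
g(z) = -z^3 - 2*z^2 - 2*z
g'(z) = -3*z^2 - 4*z - 2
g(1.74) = -14.80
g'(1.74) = -18.04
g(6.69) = -402.31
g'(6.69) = -163.03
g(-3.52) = 25.87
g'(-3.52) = -25.09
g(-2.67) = 10.12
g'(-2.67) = -12.71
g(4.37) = -130.39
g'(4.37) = -76.77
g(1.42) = -9.74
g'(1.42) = -13.73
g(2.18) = -24.23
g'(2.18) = -24.98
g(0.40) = -1.18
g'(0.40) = -4.08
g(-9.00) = 585.00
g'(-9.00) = -209.00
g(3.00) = -51.00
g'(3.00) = -41.00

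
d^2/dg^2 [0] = 0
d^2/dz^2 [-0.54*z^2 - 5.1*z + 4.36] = -1.08000000000000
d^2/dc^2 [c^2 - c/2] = 2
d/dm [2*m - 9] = 2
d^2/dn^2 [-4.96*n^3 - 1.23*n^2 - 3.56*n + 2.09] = -29.76*n - 2.46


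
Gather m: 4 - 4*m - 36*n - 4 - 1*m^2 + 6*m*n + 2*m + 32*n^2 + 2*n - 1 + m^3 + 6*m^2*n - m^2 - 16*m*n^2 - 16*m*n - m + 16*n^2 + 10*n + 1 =m^3 + m^2*(6*n - 2) + m*(-16*n^2 - 10*n - 3) + 48*n^2 - 24*n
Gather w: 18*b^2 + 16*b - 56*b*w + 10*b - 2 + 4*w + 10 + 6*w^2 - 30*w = 18*b^2 + 26*b + 6*w^2 + w*(-56*b - 26) + 8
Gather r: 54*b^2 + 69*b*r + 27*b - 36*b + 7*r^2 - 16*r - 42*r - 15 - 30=54*b^2 - 9*b + 7*r^2 + r*(69*b - 58) - 45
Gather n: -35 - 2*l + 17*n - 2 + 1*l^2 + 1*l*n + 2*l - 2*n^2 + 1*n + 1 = l^2 - 2*n^2 + n*(l + 18) - 36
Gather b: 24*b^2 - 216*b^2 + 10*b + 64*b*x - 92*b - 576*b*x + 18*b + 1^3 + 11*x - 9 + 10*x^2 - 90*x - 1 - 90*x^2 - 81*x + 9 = -192*b^2 + b*(-512*x - 64) - 80*x^2 - 160*x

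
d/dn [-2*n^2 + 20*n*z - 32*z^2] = -4*n + 20*z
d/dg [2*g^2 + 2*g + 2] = 4*g + 2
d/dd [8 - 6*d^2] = -12*d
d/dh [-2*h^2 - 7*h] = -4*h - 7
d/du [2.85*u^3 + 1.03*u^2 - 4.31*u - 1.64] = 8.55*u^2 + 2.06*u - 4.31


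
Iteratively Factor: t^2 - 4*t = (t)*(t - 4)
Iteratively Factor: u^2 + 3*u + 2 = (u + 1)*(u + 2)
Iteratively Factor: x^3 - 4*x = (x + 2)*(x^2 - 2*x) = (x - 2)*(x + 2)*(x)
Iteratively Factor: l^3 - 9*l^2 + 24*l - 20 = (l - 2)*(l^2 - 7*l + 10) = (l - 5)*(l - 2)*(l - 2)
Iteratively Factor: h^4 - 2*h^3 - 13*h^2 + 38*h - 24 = (h + 4)*(h^3 - 6*h^2 + 11*h - 6) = (h - 2)*(h + 4)*(h^2 - 4*h + 3) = (h - 2)*(h - 1)*(h + 4)*(h - 3)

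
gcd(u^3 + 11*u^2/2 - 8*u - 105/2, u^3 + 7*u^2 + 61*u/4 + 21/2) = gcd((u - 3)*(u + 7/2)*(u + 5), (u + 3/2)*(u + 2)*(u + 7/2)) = u + 7/2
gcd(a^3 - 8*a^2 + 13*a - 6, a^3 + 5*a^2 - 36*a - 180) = a - 6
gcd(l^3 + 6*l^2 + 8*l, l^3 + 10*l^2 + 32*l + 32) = l^2 + 6*l + 8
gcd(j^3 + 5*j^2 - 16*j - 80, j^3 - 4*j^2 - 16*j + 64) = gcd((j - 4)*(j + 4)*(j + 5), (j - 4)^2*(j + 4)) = j^2 - 16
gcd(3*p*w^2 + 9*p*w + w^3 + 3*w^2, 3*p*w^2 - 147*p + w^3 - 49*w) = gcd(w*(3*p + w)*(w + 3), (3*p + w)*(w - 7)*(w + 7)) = 3*p + w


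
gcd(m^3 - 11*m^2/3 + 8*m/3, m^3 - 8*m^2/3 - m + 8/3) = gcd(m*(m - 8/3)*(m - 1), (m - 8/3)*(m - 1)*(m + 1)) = m^2 - 11*m/3 + 8/3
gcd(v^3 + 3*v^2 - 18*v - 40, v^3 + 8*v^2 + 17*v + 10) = v^2 + 7*v + 10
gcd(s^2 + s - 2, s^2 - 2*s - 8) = s + 2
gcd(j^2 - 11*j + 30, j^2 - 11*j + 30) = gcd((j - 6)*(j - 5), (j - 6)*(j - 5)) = j^2 - 11*j + 30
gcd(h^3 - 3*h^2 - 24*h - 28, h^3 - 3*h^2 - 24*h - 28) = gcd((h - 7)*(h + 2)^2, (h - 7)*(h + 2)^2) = h^3 - 3*h^2 - 24*h - 28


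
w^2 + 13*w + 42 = (w + 6)*(w + 7)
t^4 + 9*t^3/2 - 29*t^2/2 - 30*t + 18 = (t - 3)*(t - 1/2)*(t + 2)*(t + 6)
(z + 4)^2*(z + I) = z^3 + 8*z^2 + I*z^2 + 16*z + 8*I*z + 16*I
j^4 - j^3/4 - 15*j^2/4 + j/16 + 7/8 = (j - 2)*(j - 1/2)*(j + 1/2)*(j + 7/4)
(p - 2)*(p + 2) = p^2 - 4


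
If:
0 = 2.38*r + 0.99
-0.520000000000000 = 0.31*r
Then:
No Solution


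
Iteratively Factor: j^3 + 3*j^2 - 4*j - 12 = (j - 2)*(j^2 + 5*j + 6) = (j - 2)*(j + 2)*(j + 3)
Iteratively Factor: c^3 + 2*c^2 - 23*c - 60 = (c - 5)*(c^2 + 7*c + 12) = (c - 5)*(c + 3)*(c + 4)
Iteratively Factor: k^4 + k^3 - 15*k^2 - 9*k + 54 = (k + 3)*(k^3 - 2*k^2 - 9*k + 18) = (k + 3)^2*(k^2 - 5*k + 6) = (k - 2)*(k + 3)^2*(k - 3)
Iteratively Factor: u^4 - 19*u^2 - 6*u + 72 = (u + 3)*(u^3 - 3*u^2 - 10*u + 24) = (u - 2)*(u + 3)*(u^2 - u - 12) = (u - 4)*(u - 2)*(u + 3)*(u + 3)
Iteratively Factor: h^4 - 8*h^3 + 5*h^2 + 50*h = (h - 5)*(h^3 - 3*h^2 - 10*h) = (h - 5)*(h + 2)*(h^2 - 5*h) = (h - 5)^2*(h + 2)*(h)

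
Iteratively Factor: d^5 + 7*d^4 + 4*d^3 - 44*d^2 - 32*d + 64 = (d + 4)*(d^4 + 3*d^3 - 8*d^2 - 12*d + 16) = (d + 4)^2*(d^3 - d^2 - 4*d + 4) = (d - 1)*(d + 4)^2*(d^2 - 4) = (d - 2)*(d - 1)*(d + 4)^2*(d + 2)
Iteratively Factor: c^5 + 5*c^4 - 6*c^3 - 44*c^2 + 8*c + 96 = (c + 3)*(c^4 + 2*c^3 - 12*c^2 - 8*c + 32) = (c + 2)*(c + 3)*(c^3 - 12*c + 16) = (c - 2)*(c + 2)*(c + 3)*(c^2 + 2*c - 8) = (c - 2)*(c + 2)*(c + 3)*(c + 4)*(c - 2)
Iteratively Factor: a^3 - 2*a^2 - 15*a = (a + 3)*(a^2 - 5*a) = a*(a + 3)*(a - 5)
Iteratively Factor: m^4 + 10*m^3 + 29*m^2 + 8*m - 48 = (m + 3)*(m^3 + 7*m^2 + 8*m - 16) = (m - 1)*(m + 3)*(m^2 + 8*m + 16) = (m - 1)*(m + 3)*(m + 4)*(m + 4)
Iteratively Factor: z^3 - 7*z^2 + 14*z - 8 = (z - 4)*(z^2 - 3*z + 2) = (z - 4)*(z - 2)*(z - 1)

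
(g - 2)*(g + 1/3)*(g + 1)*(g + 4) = g^4 + 10*g^3/3 - 5*g^2 - 10*g - 8/3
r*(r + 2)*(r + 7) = r^3 + 9*r^2 + 14*r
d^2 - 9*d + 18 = (d - 6)*(d - 3)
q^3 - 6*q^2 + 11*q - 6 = (q - 3)*(q - 2)*(q - 1)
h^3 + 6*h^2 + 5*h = h*(h + 1)*(h + 5)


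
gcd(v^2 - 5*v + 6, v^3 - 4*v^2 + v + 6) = v^2 - 5*v + 6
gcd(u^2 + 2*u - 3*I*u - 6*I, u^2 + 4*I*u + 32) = 1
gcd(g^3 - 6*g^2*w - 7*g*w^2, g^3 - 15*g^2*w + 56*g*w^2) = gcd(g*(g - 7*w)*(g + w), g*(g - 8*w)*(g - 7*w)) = -g^2 + 7*g*w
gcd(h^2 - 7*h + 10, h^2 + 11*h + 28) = 1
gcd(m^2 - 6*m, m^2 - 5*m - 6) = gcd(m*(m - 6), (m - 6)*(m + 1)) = m - 6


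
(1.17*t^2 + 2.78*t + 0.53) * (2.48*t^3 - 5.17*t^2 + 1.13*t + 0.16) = 2.9016*t^5 + 0.845499999999999*t^4 - 11.7361*t^3 + 0.588499999999999*t^2 + 1.0437*t + 0.0848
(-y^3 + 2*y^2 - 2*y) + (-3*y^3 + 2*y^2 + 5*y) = -4*y^3 + 4*y^2 + 3*y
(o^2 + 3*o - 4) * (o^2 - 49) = o^4 + 3*o^3 - 53*o^2 - 147*o + 196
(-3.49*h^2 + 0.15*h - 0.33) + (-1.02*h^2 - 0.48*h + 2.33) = -4.51*h^2 - 0.33*h + 2.0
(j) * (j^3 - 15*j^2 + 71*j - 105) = j^4 - 15*j^3 + 71*j^2 - 105*j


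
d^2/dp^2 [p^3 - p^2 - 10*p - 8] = 6*p - 2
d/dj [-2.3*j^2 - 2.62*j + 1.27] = -4.6*j - 2.62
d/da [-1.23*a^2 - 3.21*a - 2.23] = -2.46*a - 3.21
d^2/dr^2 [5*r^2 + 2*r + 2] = 10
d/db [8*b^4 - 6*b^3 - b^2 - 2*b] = 32*b^3 - 18*b^2 - 2*b - 2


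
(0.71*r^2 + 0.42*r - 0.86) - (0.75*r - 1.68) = 0.71*r^2 - 0.33*r + 0.82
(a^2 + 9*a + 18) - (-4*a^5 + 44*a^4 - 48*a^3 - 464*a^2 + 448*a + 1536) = 4*a^5 - 44*a^4 + 48*a^3 + 465*a^2 - 439*a - 1518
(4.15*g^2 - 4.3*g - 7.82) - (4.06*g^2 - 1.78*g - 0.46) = 0.0900000000000007*g^2 - 2.52*g - 7.36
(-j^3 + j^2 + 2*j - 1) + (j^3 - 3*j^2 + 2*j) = -2*j^2 + 4*j - 1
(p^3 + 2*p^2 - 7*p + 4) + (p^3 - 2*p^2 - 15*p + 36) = 2*p^3 - 22*p + 40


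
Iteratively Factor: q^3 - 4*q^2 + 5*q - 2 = (q - 2)*(q^2 - 2*q + 1) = (q - 2)*(q - 1)*(q - 1)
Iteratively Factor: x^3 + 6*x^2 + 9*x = (x + 3)*(x^2 + 3*x) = (x + 3)^2*(x)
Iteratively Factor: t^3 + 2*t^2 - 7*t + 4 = (t + 4)*(t^2 - 2*t + 1) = (t - 1)*(t + 4)*(t - 1)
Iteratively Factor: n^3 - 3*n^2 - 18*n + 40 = (n + 4)*(n^2 - 7*n + 10) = (n - 5)*(n + 4)*(n - 2)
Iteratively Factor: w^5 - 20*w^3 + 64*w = (w - 4)*(w^4 + 4*w^3 - 4*w^2 - 16*w) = (w - 4)*(w - 2)*(w^3 + 6*w^2 + 8*w) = (w - 4)*(w - 2)*(w + 4)*(w^2 + 2*w) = w*(w - 4)*(w - 2)*(w + 4)*(w + 2)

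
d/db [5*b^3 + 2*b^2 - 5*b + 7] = 15*b^2 + 4*b - 5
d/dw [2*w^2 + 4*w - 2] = 4*w + 4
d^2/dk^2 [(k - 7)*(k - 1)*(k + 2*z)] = 6*k + 4*z - 16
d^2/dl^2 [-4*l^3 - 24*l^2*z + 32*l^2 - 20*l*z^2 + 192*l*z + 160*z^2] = -24*l - 48*z + 64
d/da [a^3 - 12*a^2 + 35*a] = 3*a^2 - 24*a + 35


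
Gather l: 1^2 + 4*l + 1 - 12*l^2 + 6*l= -12*l^2 + 10*l + 2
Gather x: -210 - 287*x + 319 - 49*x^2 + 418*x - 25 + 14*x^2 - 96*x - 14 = -35*x^2 + 35*x + 70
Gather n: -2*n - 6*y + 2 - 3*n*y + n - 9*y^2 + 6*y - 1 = n*(-3*y - 1) - 9*y^2 + 1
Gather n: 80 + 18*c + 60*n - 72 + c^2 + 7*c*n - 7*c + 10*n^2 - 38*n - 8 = c^2 + 11*c + 10*n^2 + n*(7*c + 22)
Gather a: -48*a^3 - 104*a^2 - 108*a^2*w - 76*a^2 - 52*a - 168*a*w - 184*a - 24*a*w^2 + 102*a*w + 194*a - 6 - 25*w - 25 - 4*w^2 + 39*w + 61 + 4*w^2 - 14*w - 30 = -48*a^3 + a^2*(-108*w - 180) + a*(-24*w^2 - 66*w - 42)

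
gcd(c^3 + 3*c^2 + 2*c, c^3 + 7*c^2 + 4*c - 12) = c + 2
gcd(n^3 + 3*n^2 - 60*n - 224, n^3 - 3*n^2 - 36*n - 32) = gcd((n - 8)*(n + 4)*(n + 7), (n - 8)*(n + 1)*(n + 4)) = n^2 - 4*n - 32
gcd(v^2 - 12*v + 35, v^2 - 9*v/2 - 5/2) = v - 5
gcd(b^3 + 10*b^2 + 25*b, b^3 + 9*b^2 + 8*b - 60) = b + 5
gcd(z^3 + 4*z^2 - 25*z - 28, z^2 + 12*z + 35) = z + 7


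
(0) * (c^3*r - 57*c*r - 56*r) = 0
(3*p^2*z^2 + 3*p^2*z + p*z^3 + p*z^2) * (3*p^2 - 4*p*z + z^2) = 9*p^4*z^2 + 9*p^4*z - 9*p^3*z^3 - 9*p^3*z^2 - p^2*z^4 - p^2*z^3 + p*z^5 + p*z^4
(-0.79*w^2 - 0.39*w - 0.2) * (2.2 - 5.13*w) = 4.0527*w^3 + 0.2627*w^2 + 0.168*w - 0.44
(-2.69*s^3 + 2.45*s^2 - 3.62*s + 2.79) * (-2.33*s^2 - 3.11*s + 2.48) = 6.2677*s^5 + 2.6574*s^4 - 5.8561*s^3 + 10.8335*s^2 - 17.6545*s + 6.9192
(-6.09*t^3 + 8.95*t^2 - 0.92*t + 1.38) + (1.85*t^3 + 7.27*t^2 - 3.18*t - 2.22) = -4.24*t^3 + 16.22*t^2 - 4.1*t - 0.84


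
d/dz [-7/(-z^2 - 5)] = -14*z/(z^2 + 5)^2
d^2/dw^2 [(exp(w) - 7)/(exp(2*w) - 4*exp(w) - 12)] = (exp(4*w) - 24*exp(3*w) + 156*exp(2*w) - 496*exp(w) + 480)*exp(w)/(exp(6*w) - 12*exp(5*w) + 12*exp(4*w) + 224*exp(3*w) - 144*exp(2*w) - 1728*exp(w) - 1728)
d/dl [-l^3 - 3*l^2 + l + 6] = -3*l^2 - 6*l + 1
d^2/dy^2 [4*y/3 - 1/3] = 0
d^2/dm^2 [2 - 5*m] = 0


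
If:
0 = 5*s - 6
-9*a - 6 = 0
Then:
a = -2/3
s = 6/5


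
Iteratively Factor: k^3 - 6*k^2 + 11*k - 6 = (k - 3)*(k^2 - 3*k + 2) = (k - 3)*(k - 1)*(k - 2)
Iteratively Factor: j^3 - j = (j - 1)*(j^2 + j) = (j - 1)*(j + 1)*(j)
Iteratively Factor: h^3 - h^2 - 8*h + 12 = (h - 2)*(h^2 + h - 6) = (h - 2)^2*(h + 3)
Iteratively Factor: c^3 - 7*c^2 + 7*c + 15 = (c - 3)*(c^2 - 4*c - 5) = (c - 3)*(c + 1)*(c - 5)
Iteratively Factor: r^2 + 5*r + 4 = (r + 1)*(r + 4)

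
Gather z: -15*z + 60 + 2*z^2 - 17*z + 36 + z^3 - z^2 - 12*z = z^3 + z^2 - 44*z + 96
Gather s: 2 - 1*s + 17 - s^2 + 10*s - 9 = -s^2 + 9*s + 10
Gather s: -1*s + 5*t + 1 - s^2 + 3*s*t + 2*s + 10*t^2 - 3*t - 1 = -s^2 + s*(3*t + 1) + 10*t^2 + 2*t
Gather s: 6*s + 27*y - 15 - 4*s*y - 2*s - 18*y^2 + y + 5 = s*(4 - 4*y) - 18*y^2 + 28*y - 10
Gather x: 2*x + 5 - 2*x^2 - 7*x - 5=-2*x^2 - 5*x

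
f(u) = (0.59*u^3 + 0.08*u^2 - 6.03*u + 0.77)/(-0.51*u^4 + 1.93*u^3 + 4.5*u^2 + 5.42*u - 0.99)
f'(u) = (1.77*u^2 + 0.16*u - 6.03)/(-0.51*u^4 + 1.93*u^3 + 4.5*u^2 + 5.42*u - 0.99) + (0.59*u^3 + 0.08*u^2 - 6.03*u + 0.77)*(2.04*u^3 - 5.79*u^2 - 9.0*u - 5.42)/(-0.51*u^4 + 1.93*u^3 + 4.5*u^2 + 5.42*u - 0.99)^2 = (0.3009*u^6 + 0.0816000000000008*u^5 - 6.7253*u^4 + 31.2422*u^3 + 21.358*u^2 - 7.0884*u + 1.7963)/(0.2601*u^8 - 1.9686*u^7 - 0.8651*u^6 + 11.8416*u^5 + 42.181*u^4 + 44.9586*u^3 + 20.4664*u^2 - 10.7316*u + 0.9801)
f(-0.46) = -1.28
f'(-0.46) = 0.83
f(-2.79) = -0.10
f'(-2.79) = -0.27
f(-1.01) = -1.44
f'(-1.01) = -0.43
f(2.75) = -0.05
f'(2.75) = 0.16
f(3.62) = 0.10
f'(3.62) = 0.20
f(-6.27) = 0.09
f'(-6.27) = 0.00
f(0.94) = -0.47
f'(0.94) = 0.41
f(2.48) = -0.09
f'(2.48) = 0.16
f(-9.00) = 0.08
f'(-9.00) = 0.00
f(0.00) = -0.78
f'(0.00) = 1.83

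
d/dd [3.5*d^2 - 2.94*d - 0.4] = 7.0*d - 2.94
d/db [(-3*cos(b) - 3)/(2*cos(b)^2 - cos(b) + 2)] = 3*(-4*cos(b) - cos(2*b) + 2)*sin(b)/(-cos(b) + cos(2*b) + 3)^2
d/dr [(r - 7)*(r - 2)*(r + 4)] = 3*r^2 - 10*r - 22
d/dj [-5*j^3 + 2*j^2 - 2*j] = -15*j^2 + 4*j - 2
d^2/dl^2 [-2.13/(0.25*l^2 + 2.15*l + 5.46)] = (0.26625*l^2 + 2.28975*l - 2.13*(0.5*l + 2.15)*(1.0*l + 4.3) + 5.8149)/(0.25*l^2 + 2.15*l + 5.46)^3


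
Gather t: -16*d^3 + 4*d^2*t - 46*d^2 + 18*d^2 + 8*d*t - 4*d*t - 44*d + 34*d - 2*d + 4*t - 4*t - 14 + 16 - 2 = -16*d^3 - 28*d^2 - 12*d + t*(4*d^2 + 4*d)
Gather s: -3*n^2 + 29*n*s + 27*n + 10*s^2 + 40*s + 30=-3*n^2 + 27*n + 10*s^2 + s*(29*n + 40) + 30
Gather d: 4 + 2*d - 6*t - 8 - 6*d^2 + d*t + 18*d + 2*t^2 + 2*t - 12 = -6*d^2 + d*(t + 20) + 2*t^2 - 4*t - 16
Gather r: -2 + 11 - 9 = 0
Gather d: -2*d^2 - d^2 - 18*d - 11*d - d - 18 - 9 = -3*d^2 - 30*d - 27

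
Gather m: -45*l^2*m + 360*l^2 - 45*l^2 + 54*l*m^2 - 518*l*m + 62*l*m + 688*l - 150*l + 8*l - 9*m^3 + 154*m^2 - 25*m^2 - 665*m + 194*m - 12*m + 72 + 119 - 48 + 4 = 315*l^2 + 546*l - 9*m^3 + m^2*(54*l + 129) + m*(-45*l^2 - 456*l - 483) + 147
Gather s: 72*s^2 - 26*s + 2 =72*s^2 - 26*s + 2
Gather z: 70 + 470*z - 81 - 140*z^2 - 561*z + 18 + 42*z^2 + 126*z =-98*z^2 + 35*z + 7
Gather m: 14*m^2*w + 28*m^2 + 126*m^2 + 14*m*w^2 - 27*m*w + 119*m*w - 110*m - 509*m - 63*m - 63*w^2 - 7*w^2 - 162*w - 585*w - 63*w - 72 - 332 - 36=m^2*(14*w + 154) + m*(14*w^2 + 92*w - 682) - 70*w^2 - 810*w - 440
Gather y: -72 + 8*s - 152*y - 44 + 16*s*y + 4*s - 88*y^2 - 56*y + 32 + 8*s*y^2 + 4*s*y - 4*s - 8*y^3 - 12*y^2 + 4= 8*s - 8*y^3 + y^2*(8*s - 100) + y*(20*s - 208) - 80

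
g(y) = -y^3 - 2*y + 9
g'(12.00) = -434.00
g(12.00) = -1743.00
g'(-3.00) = -29.00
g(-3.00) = 42.00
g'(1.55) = -9.21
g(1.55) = 2.18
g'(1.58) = -9.49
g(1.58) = 1.90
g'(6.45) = -126.81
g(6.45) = -272.24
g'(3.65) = -41.97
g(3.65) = -46.93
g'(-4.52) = -63.29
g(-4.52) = 110.39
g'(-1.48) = -8.57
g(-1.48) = 15.20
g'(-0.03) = -2.00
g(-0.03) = 9.06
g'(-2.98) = -28.64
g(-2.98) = 41.42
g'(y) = -3*y^2 - 2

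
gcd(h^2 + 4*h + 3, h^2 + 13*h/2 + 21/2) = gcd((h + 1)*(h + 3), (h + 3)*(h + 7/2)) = h + 3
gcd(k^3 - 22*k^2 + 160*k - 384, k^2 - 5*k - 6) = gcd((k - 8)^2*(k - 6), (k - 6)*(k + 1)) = k - 6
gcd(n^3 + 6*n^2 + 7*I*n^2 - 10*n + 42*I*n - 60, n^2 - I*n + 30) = n + 5*I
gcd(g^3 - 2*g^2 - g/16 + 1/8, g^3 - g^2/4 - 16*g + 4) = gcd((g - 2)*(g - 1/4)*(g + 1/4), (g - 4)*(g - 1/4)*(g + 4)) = g - 1/4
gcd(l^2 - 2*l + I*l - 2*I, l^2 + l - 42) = 1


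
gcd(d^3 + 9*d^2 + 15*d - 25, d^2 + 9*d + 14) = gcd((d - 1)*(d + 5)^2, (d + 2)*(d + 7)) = 1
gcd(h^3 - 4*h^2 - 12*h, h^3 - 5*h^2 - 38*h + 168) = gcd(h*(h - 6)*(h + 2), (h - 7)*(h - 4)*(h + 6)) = 1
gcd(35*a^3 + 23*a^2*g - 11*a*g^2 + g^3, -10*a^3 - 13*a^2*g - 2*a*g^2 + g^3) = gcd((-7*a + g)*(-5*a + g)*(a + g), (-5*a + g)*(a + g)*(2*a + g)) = 5*a^2 + 4*a*g - g^2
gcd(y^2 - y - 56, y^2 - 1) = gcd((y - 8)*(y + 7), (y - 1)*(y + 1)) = 1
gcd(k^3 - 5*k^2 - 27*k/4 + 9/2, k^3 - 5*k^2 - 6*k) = k - 6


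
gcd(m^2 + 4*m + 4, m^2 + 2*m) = m + 2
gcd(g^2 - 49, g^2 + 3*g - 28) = g + 7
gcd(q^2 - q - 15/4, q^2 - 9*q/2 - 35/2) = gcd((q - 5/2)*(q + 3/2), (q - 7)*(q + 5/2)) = 1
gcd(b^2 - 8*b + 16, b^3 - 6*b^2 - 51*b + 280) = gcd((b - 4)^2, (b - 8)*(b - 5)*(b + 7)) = 1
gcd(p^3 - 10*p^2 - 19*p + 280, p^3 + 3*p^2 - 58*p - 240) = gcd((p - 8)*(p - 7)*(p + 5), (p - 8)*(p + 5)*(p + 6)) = p^2 - 3*p - 40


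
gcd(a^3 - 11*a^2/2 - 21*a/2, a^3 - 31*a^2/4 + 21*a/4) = a^2 - 7*a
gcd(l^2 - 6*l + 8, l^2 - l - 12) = l - 4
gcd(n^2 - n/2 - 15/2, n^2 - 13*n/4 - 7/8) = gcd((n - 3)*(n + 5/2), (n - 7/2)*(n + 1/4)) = 1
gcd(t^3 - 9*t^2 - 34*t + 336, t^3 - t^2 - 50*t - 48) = t^2 - 2*t - 48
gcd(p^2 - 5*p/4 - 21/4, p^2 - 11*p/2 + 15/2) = p - 3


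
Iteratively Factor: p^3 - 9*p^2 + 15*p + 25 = (p - 5)*(p^2 - 4*p - 5) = (p - 5)^2*(p + 1)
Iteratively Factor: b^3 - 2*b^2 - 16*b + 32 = (b + 4)*(b^2 - 6*b + 8) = (b - 4)*(b + 4)*(b - 2)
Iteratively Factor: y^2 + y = (y + 1)*(y)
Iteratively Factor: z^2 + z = (z + 1)*(z)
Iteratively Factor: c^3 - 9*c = (c)*(c^2 - 9) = c*(c + 3)*(c - 3)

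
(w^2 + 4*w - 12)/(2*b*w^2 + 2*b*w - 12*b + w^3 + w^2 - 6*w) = (w + 6)/(2*b*w + 6*b + w^2 + 3*w)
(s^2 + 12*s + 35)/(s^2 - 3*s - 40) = (s + 7)/(s - 8)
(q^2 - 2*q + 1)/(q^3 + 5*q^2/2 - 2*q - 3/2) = 2*(q - 1)/(2*q^2 + 7*q + 3)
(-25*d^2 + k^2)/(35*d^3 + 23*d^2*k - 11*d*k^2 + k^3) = (-5*d - k)/(7*d^2 + 6*d*k - k^2)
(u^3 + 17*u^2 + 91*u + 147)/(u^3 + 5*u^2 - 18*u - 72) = (u^2 + 14*u + 49)/(u^2 + 2*u - 24)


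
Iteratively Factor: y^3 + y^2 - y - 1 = (y + 1)*(y^2 - 1) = (y - 1)*(y + 1)*(y + 1)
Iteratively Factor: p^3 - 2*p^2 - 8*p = (p)*(p^2 - 2*p - 8) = p*(p + 2)*(p - 4)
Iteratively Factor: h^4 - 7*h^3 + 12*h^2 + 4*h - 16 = (h - 2)*(h^3 - 5*h^2 + 2*h + 8) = (h - 4)*(h - 2)*(h^2 - h - 2) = (h - 4)*(h - 2)^2*(h + 1)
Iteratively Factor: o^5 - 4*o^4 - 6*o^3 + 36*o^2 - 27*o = (o)*(o^4 - 4*o^3 - 6*o^2 + 36*o - 27) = o*(o - 3)*(o^3 - o^2 - 9*o + 9) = o*(o - 3)^2*(o^2 + 2*o - 3) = o*(o - 3)^2*(o - 1)*(o + 3)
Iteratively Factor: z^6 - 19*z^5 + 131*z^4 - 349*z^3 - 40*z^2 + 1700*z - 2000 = (z - 5)*(z^5 - 14*z^4 + 61*z^3 - 44*z^2 - 260*z + 400) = (z - 5)^2*(z^4 - 9*z^3 + 16*z^2 + 36*z - 80) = (z - 5)^2*(z - 2)*(z^3 - 7*z^2 + 2*z + 40) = (z - 5)^2*(z - 2)*(z + 2)*(z^2 - 9*z + 20) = (z - 5)^2*(z - 4)*(z - 2)*(z + 2)*(z - 5)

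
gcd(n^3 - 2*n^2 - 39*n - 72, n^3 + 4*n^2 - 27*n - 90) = n + 3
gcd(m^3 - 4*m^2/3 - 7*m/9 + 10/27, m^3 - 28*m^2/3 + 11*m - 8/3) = m - 1/3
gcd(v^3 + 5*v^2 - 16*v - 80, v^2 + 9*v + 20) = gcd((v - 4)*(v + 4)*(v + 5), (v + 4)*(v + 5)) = v^2 + 9*v + 20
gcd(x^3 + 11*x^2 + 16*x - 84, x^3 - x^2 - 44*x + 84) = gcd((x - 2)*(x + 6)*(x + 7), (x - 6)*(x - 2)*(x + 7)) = x^2 + 5*x - 14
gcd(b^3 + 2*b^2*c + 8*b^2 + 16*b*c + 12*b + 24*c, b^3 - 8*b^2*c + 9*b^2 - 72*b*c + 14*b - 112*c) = b + 2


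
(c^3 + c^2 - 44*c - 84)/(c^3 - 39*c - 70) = (c + 6)/(c + 5)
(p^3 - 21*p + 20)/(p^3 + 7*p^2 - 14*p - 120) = (p - 1)/(p + 6)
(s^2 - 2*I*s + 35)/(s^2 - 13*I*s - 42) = (s + 5*I)/(s - 6*I)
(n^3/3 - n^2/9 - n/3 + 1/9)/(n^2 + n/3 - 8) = (n^3 - n^2/3 - n + 1/3)/(3*n^2 + n - 24)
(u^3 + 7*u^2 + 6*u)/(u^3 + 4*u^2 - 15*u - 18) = u/(u - 3)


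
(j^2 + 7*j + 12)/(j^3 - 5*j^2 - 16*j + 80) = (j + 3)/(j^2 - 9*j + 20)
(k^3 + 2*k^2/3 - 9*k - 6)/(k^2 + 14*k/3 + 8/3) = (k^2 - 9)/(k + 4)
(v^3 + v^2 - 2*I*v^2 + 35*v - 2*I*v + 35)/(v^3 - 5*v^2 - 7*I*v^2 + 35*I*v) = (v^2 + v*(1 + 5*I) + 5*I)/(v*(v - 5))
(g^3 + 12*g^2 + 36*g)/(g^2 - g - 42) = g*(g + 6)/(g - 7)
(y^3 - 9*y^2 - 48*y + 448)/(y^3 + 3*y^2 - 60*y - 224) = (y - 8)/(y + 4)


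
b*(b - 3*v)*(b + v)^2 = b^4 - b^3*v - 5*b^2*v^2 - 3*b*v^3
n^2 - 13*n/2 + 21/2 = (n - 7/2)*(n - 3)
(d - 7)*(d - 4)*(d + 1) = d^3 - 10*d^2 + 17*d + 28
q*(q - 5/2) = q^2 - 5*q/2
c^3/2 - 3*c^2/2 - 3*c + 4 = (c/2 + 1)*(c - 4)*(c - 1)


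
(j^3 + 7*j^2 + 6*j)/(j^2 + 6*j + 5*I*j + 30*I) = j*(j + 1)/(j + 5*I)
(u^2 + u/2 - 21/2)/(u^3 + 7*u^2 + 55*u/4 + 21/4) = 2*(u - 3)/(2*u^2 + 7*u + 3)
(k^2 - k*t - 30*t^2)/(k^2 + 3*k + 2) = (k^2 - k*t - 30*t^2)/(k^2 + 3*k + 2)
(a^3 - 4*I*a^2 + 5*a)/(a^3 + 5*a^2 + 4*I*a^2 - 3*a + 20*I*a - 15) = a*(a - 5*I)/(a^2 + a*(5 + 3*I) + 15*I)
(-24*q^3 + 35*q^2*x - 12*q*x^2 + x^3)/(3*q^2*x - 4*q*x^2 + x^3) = (-8*q + x)/x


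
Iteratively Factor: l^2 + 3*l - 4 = (l - 1)*(l + 4)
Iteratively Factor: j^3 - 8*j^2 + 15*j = (j - 3)*(j^2 - 5*j) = (j - 5)*(j - 3)*(j)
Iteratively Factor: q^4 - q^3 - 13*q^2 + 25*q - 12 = (q - 1)*(q^3 - 13*q + 12) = (q - 1)*(q + 4)*(q^2 - 4*q + 3) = (q - 3)*(q - 1)*(q + 4)*(q - 1)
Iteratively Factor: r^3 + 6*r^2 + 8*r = (r + 4)*(r^2 + 2*r) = r*(r + 4)*(r + 2)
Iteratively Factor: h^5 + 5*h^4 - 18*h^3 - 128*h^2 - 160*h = (h - 5)*(h^4 + 10*h^3 + 32*h^2 + 32*h) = h*(h - 5)*(h^3 + 10*h^2 + 32*h + 32) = h*(h - 5)*(h + 4)*(h^2 + 6*h + 8) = h*(h - 5)*(h + 2)*(h + 4)*(h + 4)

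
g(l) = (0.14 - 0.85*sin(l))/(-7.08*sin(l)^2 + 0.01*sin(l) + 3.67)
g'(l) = (0.14 - 0.85*sin(l))*(14.16*sin(l)*cos(l) - 0.01*cos(l))/(-7.08*sin(l)^2 + 0.01*sin(l) + 3.67)^2 - 0.85*cos(l)/(-7.08*sin(l)^2 + 0.01*sin(l) + 3.67)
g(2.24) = 0.78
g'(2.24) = 7.12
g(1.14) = 0.29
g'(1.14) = -0.56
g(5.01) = -0.34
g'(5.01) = -0.39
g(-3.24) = 0.02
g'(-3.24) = 0.23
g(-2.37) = 3.32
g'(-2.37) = 109.27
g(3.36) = 0.10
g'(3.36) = 0.34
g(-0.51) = 0.28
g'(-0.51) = -1.23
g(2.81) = -0.05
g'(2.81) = 0.34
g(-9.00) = 0.20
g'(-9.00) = 0.74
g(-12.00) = -0.19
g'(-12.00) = -1.19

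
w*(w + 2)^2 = w^3 + 4*w^2 + 4*w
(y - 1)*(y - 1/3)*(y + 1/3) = y^3 - y^2 - y/9 + 1/9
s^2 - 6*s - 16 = (s - 8)*(s + 2)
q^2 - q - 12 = (q - 4)*(q + 3)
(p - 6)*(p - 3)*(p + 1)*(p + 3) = p^4 - 5*p^3 - 15*p^2 + 45*p + 54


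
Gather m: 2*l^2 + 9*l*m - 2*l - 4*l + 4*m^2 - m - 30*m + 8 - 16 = 2*l^2 - 6*l + 4*m^2 + m*(9*l - 31) - 8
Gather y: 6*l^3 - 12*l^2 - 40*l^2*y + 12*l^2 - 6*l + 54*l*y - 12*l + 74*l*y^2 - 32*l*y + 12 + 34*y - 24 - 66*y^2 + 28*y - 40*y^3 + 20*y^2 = 6*l^3 - 18*l - 40*y^3 + y^2*(74*l - 46) + y*(-40*l^2 + 22*l + 62) - 12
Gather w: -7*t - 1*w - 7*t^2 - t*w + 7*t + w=-7*t^2 - t*w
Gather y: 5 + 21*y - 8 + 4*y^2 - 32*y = 4*y^2 - 11*y - 3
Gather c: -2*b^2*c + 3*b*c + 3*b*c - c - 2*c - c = c*(-2*b^2 + 6*b - 4)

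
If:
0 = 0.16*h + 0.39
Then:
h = -2.44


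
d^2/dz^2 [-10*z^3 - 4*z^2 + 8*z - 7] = -60*z - 8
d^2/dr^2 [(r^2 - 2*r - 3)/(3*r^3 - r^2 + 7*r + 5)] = 2*(9*r^6 - 54*r^5 - 207*r^4 + 14*r^3 - 3*r^2 + 168*r - 67)/(27*r^9 - 27*r^8 + 198*r^7 + 8*r^6 + 372*r^5 + 498*r^4 + 358*r^3 + 660*r^2 + 525*r + 125)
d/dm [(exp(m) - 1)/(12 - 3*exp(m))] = exp(m)/(exp(m) - 4)^2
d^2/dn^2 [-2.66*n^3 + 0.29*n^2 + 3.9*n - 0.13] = 0.58 - 15.96*n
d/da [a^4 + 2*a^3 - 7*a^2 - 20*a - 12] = 4*a^3 + 6*a^2 - 14*a - 20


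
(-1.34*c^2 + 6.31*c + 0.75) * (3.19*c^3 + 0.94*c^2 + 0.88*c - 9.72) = -4.2746*c^5 + 18.8693*c^4 + 7.1447*c^3 + 19.2826*c^2 - 60.6732*c - 7.29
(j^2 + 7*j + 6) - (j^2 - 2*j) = 9*j + 6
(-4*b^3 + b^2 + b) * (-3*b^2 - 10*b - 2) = 12*b^5 + 37*b^4 - 5*b^3 - 12*b^2 - 2*b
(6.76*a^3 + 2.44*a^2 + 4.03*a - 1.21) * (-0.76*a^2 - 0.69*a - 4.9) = -5.1376*a^5 - 6.5188*a^4 - 37.8704*a^3 - 13.8171*a^2 - 18.9121*a + 5.929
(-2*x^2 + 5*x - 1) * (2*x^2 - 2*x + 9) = -4*x^4 + 14*x^3 - 30*x^2 + 47*x - 9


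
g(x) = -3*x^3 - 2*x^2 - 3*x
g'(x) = -9*x^2 - 4*x - 3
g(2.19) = -47.67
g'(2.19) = -54.92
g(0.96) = -7.38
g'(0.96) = -15.13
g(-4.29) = 212.92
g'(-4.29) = -151.48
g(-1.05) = 4.42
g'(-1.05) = -8.72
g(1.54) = -20.32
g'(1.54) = -30.50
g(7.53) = -1416.87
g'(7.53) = -543.43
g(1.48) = -18.55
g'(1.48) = -28.63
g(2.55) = -70.40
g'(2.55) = -71.72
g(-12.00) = 4932.00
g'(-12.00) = -1251.00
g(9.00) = -2376.00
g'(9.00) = -768.00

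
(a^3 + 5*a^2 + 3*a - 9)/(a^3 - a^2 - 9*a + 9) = (a + 3)/(a - 3)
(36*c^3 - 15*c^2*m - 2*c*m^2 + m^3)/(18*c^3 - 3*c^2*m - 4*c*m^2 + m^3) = (4*c + m)/(2*c + m)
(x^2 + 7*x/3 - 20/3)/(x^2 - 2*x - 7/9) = 3*(-3*x^2 - 7*x + 20)/(-9*x^2 + 18*x + 7)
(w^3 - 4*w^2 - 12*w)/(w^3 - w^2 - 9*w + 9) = w*(w^2 - 4*w - 12)/(w^3 - w^2 - 9*w + 9)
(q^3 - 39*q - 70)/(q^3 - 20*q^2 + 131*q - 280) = (q^2 + 7*q + 10)/(q^2 - 13*q + 40)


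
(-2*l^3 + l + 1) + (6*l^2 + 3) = -2*l^3 + 6*l^2 + l + 4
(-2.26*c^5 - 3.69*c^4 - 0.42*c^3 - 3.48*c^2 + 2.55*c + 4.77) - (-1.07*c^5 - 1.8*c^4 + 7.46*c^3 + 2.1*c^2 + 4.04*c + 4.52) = -1.19*c^5 - 1.89*c^4 - 7.88*c^3 - 5.58*c^2 - 1.49*c + 0.25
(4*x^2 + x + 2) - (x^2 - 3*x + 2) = 3*x^2 + 4*x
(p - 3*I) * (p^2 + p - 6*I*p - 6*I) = p^3 + p^2 - 9*I*p^2 - 18*p - 9*I*p - 18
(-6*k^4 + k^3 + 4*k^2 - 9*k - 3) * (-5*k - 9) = 30*k^5 + 49*k^4 - 29*k^3 + 9*k^2 + 96*k + 27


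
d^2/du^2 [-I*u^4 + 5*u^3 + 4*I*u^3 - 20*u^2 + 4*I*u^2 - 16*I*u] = -12*I*u^2 + u*(30 + 24*I) - 40 + 8*I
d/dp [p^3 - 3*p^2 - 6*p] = 3*p^2 - 6*p - 6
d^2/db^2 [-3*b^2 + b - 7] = -6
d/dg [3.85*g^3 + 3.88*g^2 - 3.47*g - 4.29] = 11.55*g^2 + 7.76*g - 3.47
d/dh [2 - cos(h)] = sin(h)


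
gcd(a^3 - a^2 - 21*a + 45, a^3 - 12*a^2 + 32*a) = 1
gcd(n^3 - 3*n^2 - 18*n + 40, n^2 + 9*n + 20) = n + 4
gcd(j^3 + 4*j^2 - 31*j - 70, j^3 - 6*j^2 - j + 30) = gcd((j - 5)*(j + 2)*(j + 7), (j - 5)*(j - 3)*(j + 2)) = j^2 - 3*j - 10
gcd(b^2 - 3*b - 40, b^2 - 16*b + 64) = b - 8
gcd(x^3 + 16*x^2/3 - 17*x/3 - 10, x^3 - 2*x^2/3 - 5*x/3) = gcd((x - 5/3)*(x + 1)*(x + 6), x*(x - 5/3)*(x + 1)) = x^2 - 2*x/3 - 5/3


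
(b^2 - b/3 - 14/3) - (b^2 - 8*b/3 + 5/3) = 7*b/3 - 19/3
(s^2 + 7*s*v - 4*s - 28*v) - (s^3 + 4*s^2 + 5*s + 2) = -s^3 - 3*s^2 + 7*s*v - 9*s - 28*v - 2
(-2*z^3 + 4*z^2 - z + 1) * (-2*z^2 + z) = 4*z^5 - 10*z^4 + 6*z^3 - 3*z^2 + z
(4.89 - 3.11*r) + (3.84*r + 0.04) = 0.73*r + 4.93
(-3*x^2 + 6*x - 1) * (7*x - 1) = -21*x^3 + 45*x^2 - 13*x + 1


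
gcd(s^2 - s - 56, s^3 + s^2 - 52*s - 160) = s - 8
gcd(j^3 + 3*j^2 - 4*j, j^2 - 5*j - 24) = 1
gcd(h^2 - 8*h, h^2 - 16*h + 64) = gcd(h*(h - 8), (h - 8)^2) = h - 8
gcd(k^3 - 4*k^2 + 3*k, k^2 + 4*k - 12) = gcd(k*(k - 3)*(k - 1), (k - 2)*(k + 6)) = 1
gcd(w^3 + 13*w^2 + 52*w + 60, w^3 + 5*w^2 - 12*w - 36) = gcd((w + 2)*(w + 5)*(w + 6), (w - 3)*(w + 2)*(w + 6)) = w^2 + 8*w + 12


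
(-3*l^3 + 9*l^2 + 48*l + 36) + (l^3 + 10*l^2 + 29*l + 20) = -2*l^3 + 19*l^2 + 77*l + 56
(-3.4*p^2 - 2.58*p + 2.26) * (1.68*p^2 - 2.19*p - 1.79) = -5.712*p^4 + 3.1116*p^3 + 15.533*p^2 - 0.3312*p - 4.0454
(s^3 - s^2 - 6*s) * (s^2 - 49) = s^5 - s^4 - 55*s^3 + 49*s^2 + 294*s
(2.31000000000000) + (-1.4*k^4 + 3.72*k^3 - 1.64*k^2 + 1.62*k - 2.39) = -1.4*k^4 + 3.72*k^3 - 1.64*k^2 + 1.62*k - 0.0800000000000001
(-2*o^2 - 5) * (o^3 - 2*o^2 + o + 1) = -2*o^5 + 4*o^4 - 7*o^3 + 8*o^2 - 5*o - 5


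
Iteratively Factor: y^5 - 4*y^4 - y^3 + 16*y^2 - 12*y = (y + 2)*(y^4 - 6*y^3 + 11*y^2 - 6*y) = (y - 3)*(y + 2)*(y^3 - 3*y^2 + 2*y) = (y - 3)*(y - 2)*(y + 2)*(y^2 - y) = y*(y - 3)*(y - 2)*(y + 2)*(y - 1)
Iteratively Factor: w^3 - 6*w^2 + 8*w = (w - 4)*(w^2 - 2*w) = (w - 4)*(w - 2)*(w)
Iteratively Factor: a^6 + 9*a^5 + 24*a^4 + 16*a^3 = (a + 4)*(a^5 + 5*a^4 + 4*a^3) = a*(a + 4)*(a^4 + 5*a^3 + 4*a^2) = a*(a + 4)^2*(a^3 + a^2) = a^2*(a + 4)^2*(a^2 + a) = a^3*(a + 4)^2*(a + 1)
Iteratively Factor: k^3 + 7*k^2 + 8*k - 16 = (k + 4)*(k^2 + 3*k - 4) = (k + 4)^2*(k - 1)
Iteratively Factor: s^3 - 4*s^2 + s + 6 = (s - 3)*(s^2 - s - 2) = (s - 3)*(s - 2)*(s + 1)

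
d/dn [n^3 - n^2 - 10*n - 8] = 3*n^2 - 2*n - 10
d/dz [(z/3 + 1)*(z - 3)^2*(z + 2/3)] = 4*z^3/3 - 7*z^2/3 - 22*z/3 + 7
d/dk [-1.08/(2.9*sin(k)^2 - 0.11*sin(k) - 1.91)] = (6.264*sin(k) - 0.1188)*cos(k)/(-2.9*sin(k)^2 + 0.11*sin(k) + 1.91)^2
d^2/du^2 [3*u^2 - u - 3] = 6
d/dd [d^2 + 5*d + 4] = 2*d + 5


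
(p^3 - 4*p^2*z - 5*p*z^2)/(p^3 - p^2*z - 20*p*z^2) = (p + z)/(p + 4*z)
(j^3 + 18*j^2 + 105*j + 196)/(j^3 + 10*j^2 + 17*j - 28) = (j + 7)/(j - 1)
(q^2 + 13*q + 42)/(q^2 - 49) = (q + 6)/(q - 7)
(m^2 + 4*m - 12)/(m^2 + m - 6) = (m + 6)/(m + 3)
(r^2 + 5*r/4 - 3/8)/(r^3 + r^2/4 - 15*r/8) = (4*r - 1)/(r*(4*r - 5))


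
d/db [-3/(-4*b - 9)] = -12/(4*b + 9)^2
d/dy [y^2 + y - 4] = 2*y + 1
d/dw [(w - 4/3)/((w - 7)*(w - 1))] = (-3*w^2 + 8*w - 11)/(3*(w^4 - 16*w^3 + 78*w^2 - 112*w + 49))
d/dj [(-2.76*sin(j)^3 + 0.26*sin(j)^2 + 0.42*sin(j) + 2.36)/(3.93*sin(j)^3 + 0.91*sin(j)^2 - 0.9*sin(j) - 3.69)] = (-3.5334*sin(j)^4 + 1.6668*sin(j)^3 + 2.1126*sin(j)^2 - 6.214*sin(j) + 0.5742)*cos(j)/(15.4449*sin(j)^6 + 7.1526*sin(j)^5 - 6.2459*sin(j)^4 - 30.6414*sin(j)^3 - 5.9058*sin(j)^2 + 6.642*sin(j) + 13.6161)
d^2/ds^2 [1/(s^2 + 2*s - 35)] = 2*(-s^2 - 2*s + 4*(s + 1)^2 + 35)/(s^2 + 2*s - 35)^3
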